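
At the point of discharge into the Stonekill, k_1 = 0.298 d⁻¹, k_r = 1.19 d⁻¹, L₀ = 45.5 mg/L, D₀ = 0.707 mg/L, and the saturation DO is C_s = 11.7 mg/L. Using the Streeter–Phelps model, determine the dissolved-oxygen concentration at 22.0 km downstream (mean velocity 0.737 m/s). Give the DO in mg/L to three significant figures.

Travel time t = x/v = 22.0 km / (0.737 m/s) = 22000 m / 0.737 m/s = 29850 s = 0.3455 d.
k_1 L₀/(k_r−k_1) = 0.298×45.5/(1.19−0.298) = 13.56/0.8920 = 15.20 mg/L.
e^(−k_1 t) = e^(−0.298×0.3455) = 0.9022; e^(−k_r t) = e^(−1.19×0.3455) = 0.6629.
D = 15.20 × (0.9022 − 0.6629) + 0.707 × 0.6629 = 3.637 + 0.4687 = 4.106 mg/L.
DO = C_s − D = 11.7 − 4.106 = 7.594 mg/L.

DO ≈ 7.59 mg/L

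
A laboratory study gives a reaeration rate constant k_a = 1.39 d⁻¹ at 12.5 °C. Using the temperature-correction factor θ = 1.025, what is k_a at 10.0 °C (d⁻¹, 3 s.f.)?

k_a(T₂) = k_a(T₁) · θ^(T₂−T₁) = 1.39 × 1.025^(10.0−12.5)
= 1.39 × 1.025^-2.50 = 1.39 × 0.9401 = 1.307 d⁻¹.

k_a ≈ 1.31 d⁻¹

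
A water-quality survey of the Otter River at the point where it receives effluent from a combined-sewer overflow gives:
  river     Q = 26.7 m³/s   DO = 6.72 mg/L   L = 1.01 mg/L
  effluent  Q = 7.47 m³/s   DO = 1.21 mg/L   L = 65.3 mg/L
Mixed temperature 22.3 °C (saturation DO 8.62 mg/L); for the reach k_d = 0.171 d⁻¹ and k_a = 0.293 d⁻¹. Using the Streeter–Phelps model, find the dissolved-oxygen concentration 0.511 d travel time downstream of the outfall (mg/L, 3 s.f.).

Mixed DO = (26.7×6.72 + 7.47×1.21)/(26.7+7.47) = 188.5/34.17 = 5.515 mg/L.
Mixed L₀ = (26.7×1.01 + 7.47×65.3)/(34.17) = 514.8/34.17 = 15.06 mg/L.
Initial deficit D₀ = C_s − DO₀ = 8.62 − 5.515 = 3.105 mg/L.
D(0.511) = [0.171×15.06/(0.293−0.171)](e^(−0.171×0.511) − e^(−0.293×0.511)) + 3.105 e^(−0.293×0.511)
= 21.12 × (0.9163 − 0.8609) + 3.105 × 0.8609 = 3.842 mg/L.
DO = 8.62 − 3.842 = 4.778 mg/L.

DO ≈ 4.78 mg/L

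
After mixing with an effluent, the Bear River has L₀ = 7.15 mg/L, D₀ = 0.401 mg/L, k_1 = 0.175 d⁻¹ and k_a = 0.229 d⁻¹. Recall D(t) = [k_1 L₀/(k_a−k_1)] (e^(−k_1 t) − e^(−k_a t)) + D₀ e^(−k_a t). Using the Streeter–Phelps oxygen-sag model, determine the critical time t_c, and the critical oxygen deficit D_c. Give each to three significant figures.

t_c ≈ 4.66 d; D_c ≈ 2.42 mg/L

With k_a/k_1 = 1.309 and 1 − D₀(k_a−k_1)/(k_1 L₀) = 0.9827,
t_c = ln(1.309 × 0.9827) / (0.229 − 0.175) = ln(1.286) / 0.05400 = 0.2515/0.05400 = 4.657 d.
L(t_c) = L₀ e^(−k_1 t_c) = 7.15 × 0.4426 = 3.165 mg/L, and at the critical point k_a D_c = k_1 L, so D_c = (0.175/0.229) × 3.165 = 2.419 mg/L.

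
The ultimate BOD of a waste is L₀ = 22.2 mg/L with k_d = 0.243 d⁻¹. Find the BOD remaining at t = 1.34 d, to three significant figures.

L_t = L₀ e^(−k_d t) = 22.2 × e^(−0.243×1.34) = 22.2 × 0.7221 = 16.03 mg/L.

L ≈ 16.0 mg/L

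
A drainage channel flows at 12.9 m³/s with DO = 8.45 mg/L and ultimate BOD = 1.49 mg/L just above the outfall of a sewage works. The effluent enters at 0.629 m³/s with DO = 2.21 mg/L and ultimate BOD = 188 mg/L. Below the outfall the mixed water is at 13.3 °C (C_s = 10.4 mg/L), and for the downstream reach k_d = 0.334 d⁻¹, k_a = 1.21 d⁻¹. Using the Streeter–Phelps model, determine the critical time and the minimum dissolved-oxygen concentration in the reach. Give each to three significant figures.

t_c ≈ 0.484 d; minimum DO ≈ 8.01 mg/L

Mixed DO = (12.9×8.45 + 0.629×2.21)/(12.9+0.629) = 110.4/13.53 = 8.160 mg/L.
Mixed L₀ = (12.9×1.49 + 0.629×188)/(13.53) = 137.5/13.53 = 10.16 mg/L.
Initial deficit D₀ = C_s − DO₀ = 10.4 − 8.160 = 2.240 mg/L.
t_c = (1/0.8760) ln[(1.21/0.334)(1 − 2.240×0.8760/(0.334×10.16))] = 1.142 × ln(1.528) = 0.4840 d.
D_c = (0.334/1.21) × 10.16 × e^(−0.334×0.4840) = 0.2760 × 10.16 × 0.8507 = 2.386 mg/L.
Minimum DO = 10.4 − 2.386 = 8.014 mg/L.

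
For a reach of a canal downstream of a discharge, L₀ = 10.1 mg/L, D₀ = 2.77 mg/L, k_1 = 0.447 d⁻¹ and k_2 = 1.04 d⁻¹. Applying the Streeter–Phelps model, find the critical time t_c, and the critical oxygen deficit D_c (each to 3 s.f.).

t_c = [1/(k_2−k_1)] ln[(k_2/k_1)(1 − D₀(k_2−k_1)/(k_1 L₀))]
= [1/(1.04−0.447)] ln[(1.04/0.447)(1 − 2.77×0.5930/(0.447×10.1))]
= (1/0.5930) ln[2.327 × 0.6362] = 1.686 × ln(1.480) = 1.686 × 0.3921 = 0.6612 d.
L(t_c) = L₀ e^(−k_1 t_c) = 10.1 × 0.7441 = 7.515 mg/L, and at the critical point k_2 D_c = k_1 L, so D_c = (0.447/1.04) × 7.515 = 3.230 mg/L.

t_c ≈ 0.661 d; D_c ≈ 3.23 mg/L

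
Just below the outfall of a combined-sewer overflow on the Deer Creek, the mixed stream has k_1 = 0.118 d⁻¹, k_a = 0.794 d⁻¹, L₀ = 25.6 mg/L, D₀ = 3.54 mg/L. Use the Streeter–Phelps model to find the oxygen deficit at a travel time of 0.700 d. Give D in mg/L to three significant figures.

D ≈ 3.58 mg/L

k_1 L₀/(k_a−k_1) = 0.118×25.6/(0.794−0.118) = 3.021/0.6760 = 4.469 mg/L.
e^(−k_1 t) = e^(−0.118×0.7000) = 0.9207; e^(−k_a t) = e^(−0.794×0.7000) = 0.5736.
D = 4.469 × (0.9207 − 0.5736) + 3.54 × 0.5736 = 1.551 + 2.031 = 3.582 mg/L.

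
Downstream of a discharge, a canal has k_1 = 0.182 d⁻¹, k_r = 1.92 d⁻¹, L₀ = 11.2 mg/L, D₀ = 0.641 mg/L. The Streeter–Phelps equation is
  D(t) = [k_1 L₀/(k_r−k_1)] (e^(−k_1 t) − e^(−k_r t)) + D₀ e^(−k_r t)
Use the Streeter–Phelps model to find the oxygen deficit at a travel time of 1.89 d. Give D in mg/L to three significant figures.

k_1 L₀/(k_r−k_1) = 0.182×11.2/(1.92−0.182) = 2.038/1.738 = 1.173 mg/L.
e^(−k_1 t) = e^(−0.182×1.890) = 0.7089; e^(−k_r t) = e^(−1.92×1.890) = 0.02655.
D = 1.173 × (0.7089 − 0.02655) + 0.641 × 0.02655 = 0.8003 + 0.01702 = 0.8174 mg/L.

D ≈ 0.817 mg/L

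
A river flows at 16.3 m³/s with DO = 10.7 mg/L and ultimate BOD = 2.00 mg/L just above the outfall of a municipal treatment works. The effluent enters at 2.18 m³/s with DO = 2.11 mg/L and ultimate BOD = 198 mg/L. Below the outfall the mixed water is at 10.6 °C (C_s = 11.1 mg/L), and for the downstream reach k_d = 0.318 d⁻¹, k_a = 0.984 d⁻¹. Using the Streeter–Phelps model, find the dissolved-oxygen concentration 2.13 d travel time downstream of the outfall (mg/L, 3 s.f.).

DO ≈ 6.31 mg/L

Mixed DO = (16.3×10.7 + 2.18×2.11)/(16.3+2.18) = 179.0/18.48 = 9.687 mg/L.
Mixed L₀ = (16.3×2.00 + 2.18×198)/(18.48) = 464.2/18.48 = 25.12 mg/L.
Initial deficit D₀ = C_s − DO₀ = 11.1 − 9.687 = 1.413 mg/L.
D(2.13) = [0.318×25.12/(0.984−0.318)](e^(−0.318×2.13) − e^(−0.984×2.13)) + 1.413 e^(−0.984×2.13)
= 11.99 × (0.5080 − 0.1230) + 1.413 × 0.1230 = 4.792 mg/L.
DO = 11.1 − 4.792 = 6.308 mg/L.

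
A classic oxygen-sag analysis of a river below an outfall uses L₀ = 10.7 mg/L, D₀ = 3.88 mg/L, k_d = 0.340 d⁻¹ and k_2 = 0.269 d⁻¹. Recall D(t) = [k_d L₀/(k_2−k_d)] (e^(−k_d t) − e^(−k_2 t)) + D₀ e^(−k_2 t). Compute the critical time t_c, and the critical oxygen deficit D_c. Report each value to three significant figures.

t_c ≈ 2.27 d; D_c ≈ 6.25 mg/L

t_c = [1/(k_2−k_d)] ln[(k_2/k_d)(1 − D₀(k_2−k_d)/(k_d L₀))]
= [1/(0.269−0.340)] ln[(0.269/0.340)(1 − 3.88×-0.07100/(0.340×10.7))]
= (1/-0.07100) ln[0.7912 × 1.076] = -14.08 × ln(0.8511) = -14.08 × -0.1612 = 2.271 d.
L(t_c) = L₀ e^(−k_d t_c) = 10.7 × 0.4620 = 4.944 mg/L, and at the critical point k_2 D_c = k_d L, so D_c = (0.340/0.269) × 4.944 = 6.248 mg/L.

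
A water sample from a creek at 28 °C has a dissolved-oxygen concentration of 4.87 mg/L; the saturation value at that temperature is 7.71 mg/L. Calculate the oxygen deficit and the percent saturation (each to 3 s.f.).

D = C_s − C = 7.71 − 4.87 = 2.84 mg/L.
% saturation = 4.87/7.71 × 100 = 63.2 %.

D ≈ 2.84 mg/L; 63.2 % saturation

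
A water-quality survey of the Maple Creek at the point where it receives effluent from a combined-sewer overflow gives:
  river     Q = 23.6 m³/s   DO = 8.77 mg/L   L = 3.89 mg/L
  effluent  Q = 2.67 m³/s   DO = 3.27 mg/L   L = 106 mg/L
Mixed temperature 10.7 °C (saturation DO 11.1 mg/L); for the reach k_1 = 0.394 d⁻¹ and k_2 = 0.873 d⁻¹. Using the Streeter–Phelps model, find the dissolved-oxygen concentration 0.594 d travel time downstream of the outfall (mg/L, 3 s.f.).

DO ≈ 7.08 mg/L

Mixed DO = (23.6×8.77 + 2.67×3.27)/(23.6+2.67) = 215.7/26.27 = 8.211 mg/L.
Mixed L₀ = (23.6×3.89 + 2.67×106)/(26.27) = 374.8/26.27 = 14.27 mg/L.
Initial deficit D₀ = C_s − DO₀ = 11.1 − 8.211 = 2.889 mg/L.
D(0.594) = [0.394×14.27/(0.873−0.394)](e^(−0.394×0.594) − e^(−0.873×0.594)) + 2.889 e^(−0.873×0.594)
= 11.74 × (0.7913 − 0.5954) + 2.889 × 0.5954 = 4.020 mg/L.
DO = 11.1 − 4.020 = 7.080 mg/L.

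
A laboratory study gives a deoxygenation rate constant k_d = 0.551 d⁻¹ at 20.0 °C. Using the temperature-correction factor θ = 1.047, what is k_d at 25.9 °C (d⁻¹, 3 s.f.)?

k_d ≈ 0.722 d⁻¹

k_d(T₂) = k_d(T₁) · θ^(T₂−T₁) = 0.551 × 1.047^(25.9−20.0)
= 0.551 × 1.047^5.90 = 0.551 × 1.311 = 0.7225 d⁻¹.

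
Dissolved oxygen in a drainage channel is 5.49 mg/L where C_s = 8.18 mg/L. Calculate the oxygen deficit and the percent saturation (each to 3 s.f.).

D ≈ 2.69 mg/L; 67.1 % saturation

D = C_s − C = 8.18 − 5.49 = 2.69 mg/L.
% saturation = 5.49/8.18 × 100 = 67.1 %.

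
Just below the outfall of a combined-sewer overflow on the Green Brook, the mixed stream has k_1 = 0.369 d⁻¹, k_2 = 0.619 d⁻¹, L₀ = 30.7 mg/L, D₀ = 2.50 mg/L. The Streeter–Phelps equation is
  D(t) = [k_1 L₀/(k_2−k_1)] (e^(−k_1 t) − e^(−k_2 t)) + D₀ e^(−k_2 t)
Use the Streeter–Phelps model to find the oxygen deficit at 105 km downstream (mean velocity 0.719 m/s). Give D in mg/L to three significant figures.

Travel time t = x/v = 105 km / (0.719 m/s) = 105000 m / 0.719 m/s = 146000 s = 1.690 d.
k_1 L₀/(k_2−k_1) = 0.369×30.7/(0.619−0.369) = 11.33/0.2500 = 45.31 mg/L.
e^(−k_1 t) = e^(−0.369×1.690) = 0.5360; e^(−k_2 t) = e^(−0.619×1.690) = 0.3513.
D = 45.31 × (0.5360 − 0.3513) + 2.50 × 0.3513 = 8.370 + 0.8781 = 9.248 mg/L.

D ≈ 9.25 mg/L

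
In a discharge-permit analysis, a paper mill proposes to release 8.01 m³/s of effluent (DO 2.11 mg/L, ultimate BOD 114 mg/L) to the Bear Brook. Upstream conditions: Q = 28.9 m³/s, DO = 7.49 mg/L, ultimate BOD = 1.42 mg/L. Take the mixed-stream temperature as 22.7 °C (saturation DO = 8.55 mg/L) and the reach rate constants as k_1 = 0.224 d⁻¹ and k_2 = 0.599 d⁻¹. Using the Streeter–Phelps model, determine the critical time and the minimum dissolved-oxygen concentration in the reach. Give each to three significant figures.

t_c ≈ 2.21 d; minimum DO ≈ 2.65 mg/L

Mixed DO = (28.9×7.49 + 8.01×2.11)/(28.9+8.01) = 233.4/36.91 = 6.322 mg/L.
Mixed L₀ = (28.9×1.42 + 8.01×114)/(36.91) = 954.2/36.91 = 25.85 mg/L.
Initial deficit D₀ = C_s − DO₀ = 8.55 − 6.322 = 2.228 mg/L.
t_c = (1/0.3750) ln[(0.599/0.224)(1 − 2.228×0.3750/(0.224×25.85))] = 2.667 × ln(2.288) = 2.208 d.
D_c = (0.224/0.599) × 25.85 × e^(−0.224×2.208) = 0.3740 × 25.85 × 0.6099 = 5.896 mg/L.
Minimum DO = 8.55 − 5.896 = 2.654 mg/L.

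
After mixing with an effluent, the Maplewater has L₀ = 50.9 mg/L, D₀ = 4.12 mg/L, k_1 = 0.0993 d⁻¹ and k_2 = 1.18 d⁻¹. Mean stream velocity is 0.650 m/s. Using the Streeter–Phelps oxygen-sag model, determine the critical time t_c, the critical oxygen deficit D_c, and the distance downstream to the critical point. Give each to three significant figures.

t_c = [1/(k_2−k_1)] ln[(k_2/k_1)(1 − D₀(k_2−k_1)/(k_1 L₀))]
= [1/(1.18−0.0993)] ln[(1.18/0.0993)(1 − 4.12×1.081/(0.0993×50.9))]
= (1/1.081) ln[11.88 × 0.1191] = 0.9253 × ln(1.415) = 0.9253 × 0.3472 = 0.3213 d.
L(t_c) = L₀ e^(−k_1 t_c) = 50.9 × 0.9686 = 49.30 mg/L, and at the critical point k_2 D_c = k_1 L, so D_c = (0.0993/1.18) × 49.30 = 4.149 mg/L.
x_c = v t_c = 0.650 m/s × 0.3213 d × 86400 s/d = 18040 m ≈ 18.0 km.

t_c ≈ 0.321 d; D_c ≈ 4.15 mg/L; x_c ≈ 18.0 km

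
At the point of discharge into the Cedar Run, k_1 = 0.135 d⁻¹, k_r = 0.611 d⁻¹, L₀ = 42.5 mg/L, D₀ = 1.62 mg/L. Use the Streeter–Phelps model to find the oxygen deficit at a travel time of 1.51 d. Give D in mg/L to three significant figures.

k_1 L₀/(k_r−k_1) = 0.135×42.5/(0.611−0.135) = 5.738/0.4760 = 12.05 mg/L.
e^(−k_1 t) = e^(−0.135×1.510) = 0.8156; e^(−k_r t) = e^(−0.611×1.510) = 0.3975.
D = 12.05 × (0.8156 − 0.3975) + 1.62 × 0.3975 = 5.040 + 0.6439 = 5.684 mg/L.

D ≈ 5.68 mg/L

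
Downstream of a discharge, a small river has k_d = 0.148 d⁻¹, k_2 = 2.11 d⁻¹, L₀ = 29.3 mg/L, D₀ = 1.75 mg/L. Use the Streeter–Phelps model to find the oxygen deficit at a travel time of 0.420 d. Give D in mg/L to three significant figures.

D ≈ 1.89 mg/L

k_d L₀/(k_2−k_d) = 0.148×29.3/(2.11−0.148) = 4.336/1.962 = 2.210 mg/L.
e^(−k_d t) = e^(−0.148×0.4200) = 0.9397; e^(−k_2 t) = e^(−2.11×0.4200) = 0.4122.
D = 2.210 × (0.9397 − 0.4122) + 1.75 × 0.4122 = 1.166 + 0.7214 = 1.887 mg/L.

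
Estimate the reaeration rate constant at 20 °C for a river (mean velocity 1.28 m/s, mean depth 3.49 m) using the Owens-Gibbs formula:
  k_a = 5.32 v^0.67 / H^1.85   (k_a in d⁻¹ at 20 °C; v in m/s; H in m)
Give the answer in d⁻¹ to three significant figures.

k_a = 5.32 × 1.28^0.67 / 3.49^1.85 = 5.32 × 1.180 / 10.10 = 0.6216 d⁻¹.

k_a ≈ 0.622 d⁻¹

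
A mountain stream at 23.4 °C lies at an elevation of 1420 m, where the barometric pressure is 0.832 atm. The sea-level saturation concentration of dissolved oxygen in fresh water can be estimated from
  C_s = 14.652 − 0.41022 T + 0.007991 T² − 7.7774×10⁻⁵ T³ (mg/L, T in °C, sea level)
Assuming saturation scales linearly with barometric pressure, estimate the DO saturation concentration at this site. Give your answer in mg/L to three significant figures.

At sea level: C_s = 14.652 − 0.41022×23.4 + 0.007991×23.4² − 7.7774×10⁻⁵×23.4³ = 8.432 mg/L.
Pressure correction: C_s' = 8.432 × 0.832 = 7.015 mg/L.

C_s ≈ 7.02 mg/L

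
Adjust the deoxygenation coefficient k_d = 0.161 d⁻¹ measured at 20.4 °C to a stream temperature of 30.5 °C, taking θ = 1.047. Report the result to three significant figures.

k_d ≈ 0.256 d⁻¹

k_d(T₂) = k_d(T₁) · θ^(T₂−T₁) = 0.161 × 1.047^(30.5−20.4)
= 0.161 × 1.047^10.1 = 0.161 × 1.590 = 0.2560 d⁻¹.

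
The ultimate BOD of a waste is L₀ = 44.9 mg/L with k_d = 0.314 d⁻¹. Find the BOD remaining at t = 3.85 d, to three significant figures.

L_t = L₀ e^(−k_d t) = 44.9 × e^(−0.314×3.85) = 44.9 × 0.2985 = 13.40 mg/L.

L ≈ 13.4 mg/L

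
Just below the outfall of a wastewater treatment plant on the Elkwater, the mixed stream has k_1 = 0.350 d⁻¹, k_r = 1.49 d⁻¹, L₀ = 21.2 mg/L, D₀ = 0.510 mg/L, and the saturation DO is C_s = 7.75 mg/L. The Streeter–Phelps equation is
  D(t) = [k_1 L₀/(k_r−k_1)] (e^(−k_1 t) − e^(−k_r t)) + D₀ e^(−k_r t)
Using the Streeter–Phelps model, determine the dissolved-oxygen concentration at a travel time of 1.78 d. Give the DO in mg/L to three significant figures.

k_1 L₀/(k_r−k_1) = 0.350×21.2/(1.49−0.350) = 7.420/1.140 = 6.509 mg/L.
e^(−k_1 t) = e^(−0.350×1.780) = 0.5363; e^(−k_r t) = e^(−1.49×1.780) = 0.07050.
D = 6.509 × (0.5363 − 0.07050) + 0.510 × 0.07050 = 3.032 + 0.03595 = 3.068 mg/L.
DO = C_s − D = 7.75 − 3.068 = 4.682 mg/L.

DO ≈ 4.68 mg/L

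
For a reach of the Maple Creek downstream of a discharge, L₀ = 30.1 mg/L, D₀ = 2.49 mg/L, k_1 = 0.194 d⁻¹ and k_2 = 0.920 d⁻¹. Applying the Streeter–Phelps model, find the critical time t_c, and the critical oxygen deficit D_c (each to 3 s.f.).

With k_2/k_1 = 4.742 and 1 − D₀(k_2−k_1)/(k_1 L₀) = 0.6904,
t_c = ln(4.742 × 0.6904) / (0.920 − 0.194) = ln(3.274) / 0.7260 = 1.186/0.7260 = 1.634 d.
D_c = (k_1/k_2) L₀ e^(−k_1 t_c) = (0.194/0.920) × 30.1 × e^(−0.194×1.634) = 0.2109 × 30.1 × 0.7284 = 4.623 mg/L.

t_c ≈ 1.63 d; D_c ≈ 4.62 mg/L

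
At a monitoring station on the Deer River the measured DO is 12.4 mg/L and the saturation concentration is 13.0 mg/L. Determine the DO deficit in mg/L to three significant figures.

D ≈ 0.600 mg/L

D = C_s − C = 13.0 − 12.4 = 0.600 mg/L.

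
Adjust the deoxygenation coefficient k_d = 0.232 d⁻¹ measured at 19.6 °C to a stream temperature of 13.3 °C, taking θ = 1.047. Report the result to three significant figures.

k_d ≈ 0.174 d⁻¹

k_d(T₂) = k_d(T₁) · θ^(T₂−T₁) = 0.232 × 1.047^(13.3−19.6)
= 0.232 × 1.047^-6.30 = 0.232 × 0.7487 = 0.1737 d⁻¹.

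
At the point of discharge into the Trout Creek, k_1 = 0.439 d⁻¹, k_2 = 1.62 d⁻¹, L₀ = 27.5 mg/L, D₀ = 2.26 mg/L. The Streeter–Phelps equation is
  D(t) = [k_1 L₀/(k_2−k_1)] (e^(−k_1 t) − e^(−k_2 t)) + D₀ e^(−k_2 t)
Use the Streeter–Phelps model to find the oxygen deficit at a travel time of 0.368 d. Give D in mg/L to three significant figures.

k_1 L₀/(k_2−k_1) = 0.439×27.5/(1.62−0.439) = 12.07/1.181 = 10.22 mg/L.
e^(−k_1 t) = e^(−0.439×0.3680) = 0.8508; e^(−k_2 t) = e^(−1.62×0.3680) = 0.5509.
D = 10.22 × (0.8508 − 0.5509) + 2.26 × 0.5509 = 3.066 + 1.245 = 4.311 mg/L.

D ≈ 4.31 mg/L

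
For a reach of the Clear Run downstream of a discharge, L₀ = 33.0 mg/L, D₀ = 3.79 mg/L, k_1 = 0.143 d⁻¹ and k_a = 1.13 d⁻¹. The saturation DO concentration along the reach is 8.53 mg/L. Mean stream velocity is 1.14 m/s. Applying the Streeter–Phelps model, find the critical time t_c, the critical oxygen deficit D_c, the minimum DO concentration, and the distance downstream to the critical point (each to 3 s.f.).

t_c ≈ 0.500 d; D_c ≈ 3.89 mg/L; min DO ≈ 4.64 mg/L; x_c ≈ 49.3 km

t_c = [1/(k_a−k_1)] ln[(k_a/k_1)(1 − D₀(k_a−k_1)/(k_1 L₀))]
= [1/(1.13−0.143)] ln[(1.13/0.143)(1 − 3.79×0.9870/(0.143×33.0))]
= (1/0.9870) ln[7.902 × 0.2073] = 1.013 × ln(1.638) = 1.013 × 0.4936 = 0.5001 d.
D_c = (k_1/k_a) L₀ e^(−k_1 t_c) = (0.143/1.13) × 33.0 × e^(−0.143×0.5001) = 0.1265 × 33.0 × 0.9310 = 3.888 mg/L.
Minimum DO = C_s − D_c = 8.53 − 3.888 = 4.642 mg/L.
x_c = v t_c = 1.14 m/s × 0.5001 d × 86400 s/d = 49250 m ≈ 49.3 km.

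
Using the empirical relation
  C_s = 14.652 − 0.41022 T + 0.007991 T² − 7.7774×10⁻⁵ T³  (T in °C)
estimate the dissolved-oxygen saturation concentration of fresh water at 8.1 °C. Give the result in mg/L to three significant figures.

C_s = 14.652 − 0.41022×8.1 + 0.007991×8.1² − 7.7774×10⁻⁵×8.1³ = 11.81 mg/L.

C_s ≈ 11.8 mg/L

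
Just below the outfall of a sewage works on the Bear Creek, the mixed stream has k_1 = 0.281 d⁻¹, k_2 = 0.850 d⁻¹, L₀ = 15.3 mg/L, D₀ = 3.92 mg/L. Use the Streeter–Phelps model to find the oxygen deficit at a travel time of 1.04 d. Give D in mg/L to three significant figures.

D ≈ 4.14 mg/L

k_1 L₀/(k_2−k_1) = 0.281×15.3/(0.850−0.281) = 4.299/0.5690 = 7.556 mg/L.
e^(−k_1 t) = e^(−0.281×1.040) = 0.7466; e^(−k_2 t) = e^(−0.850×1.040) = 0.4131.
D = 7.556 × (0.7466 − 0.4131) + 3.92 × 0.4131 = 2.520 + 1.619 = 4.139 mg/L.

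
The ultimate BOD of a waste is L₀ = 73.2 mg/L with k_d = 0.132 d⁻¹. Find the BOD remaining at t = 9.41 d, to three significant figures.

L ≈ 21.1 mg/L

L_t = L₀ e^(−k_d t) = 73.2 × e^(−0.132×9.41) = 73.2 × 0.2888 = 21.14 mg/L.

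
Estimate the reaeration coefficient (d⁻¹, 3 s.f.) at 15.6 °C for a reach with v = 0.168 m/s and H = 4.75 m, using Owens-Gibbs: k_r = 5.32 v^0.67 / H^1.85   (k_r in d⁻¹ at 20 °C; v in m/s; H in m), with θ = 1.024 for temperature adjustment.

k_r ≈ 0.0812 d⁻¹

k_r(20) = 5.32 × 0.168^0.67 / 4.75^1.85 = 5.32 × 0.3027 / 17.86 = 0.09015 d⁻¹.
k_r(15.6) = 0.09015 × 1.024^(15.6−20) = 0.09015 × 0.9009 = 0.08122 d⁻¹.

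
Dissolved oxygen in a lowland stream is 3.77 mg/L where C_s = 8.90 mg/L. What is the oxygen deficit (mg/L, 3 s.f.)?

D ≈ 5.13 mg/L

D = C_s − C = 8.90 − 3.77 = 5.13 mg/L.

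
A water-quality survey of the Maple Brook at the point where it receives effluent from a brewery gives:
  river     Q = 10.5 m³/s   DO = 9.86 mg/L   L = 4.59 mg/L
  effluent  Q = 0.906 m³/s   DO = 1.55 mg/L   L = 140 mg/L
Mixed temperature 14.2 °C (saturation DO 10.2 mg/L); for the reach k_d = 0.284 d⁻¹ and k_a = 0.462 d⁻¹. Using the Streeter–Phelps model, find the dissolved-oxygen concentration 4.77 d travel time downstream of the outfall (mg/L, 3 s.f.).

DO ≈ 6.47 mg/L

Mixed DO = (10.5×9.86 + 0.906×1.55)/(10.5+0.906) = 104.9/11.41 = 9.200 mg/L.
Mixed L₀ = (10.5×4.59 + 0.906×140)/(11.41) = 175.0/11.41 = 15.35 mg/L.
Initial deficit D₀ = C_s − DO₀ = 10.2 − 9.200 = 1.000 mg/L.
D(4.77) = [0.284×15.35/(0.462−0.284)](e^(−0.284×4.77) − e^(−0.462×4.77)) + 1.000 e^(−0.462×4.77)
= 24.48 × (0.2580 − 0.1104) + 1.000 × 0.1104 = 3.725 mg/L.
DO = 10.2 − 3.725 = 6.475 mg/L.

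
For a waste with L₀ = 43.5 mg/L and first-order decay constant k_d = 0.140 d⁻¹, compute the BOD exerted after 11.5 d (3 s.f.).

y_t = L₀(1 − e^(−k_d t)) = 43.5 × (1 − e^(−0.140×11.5))
= 43.5 × (1 − 0.1999) = 43.5 × 0.8001 = 34.80 mg/L.

y ≈ 34.8 mg/L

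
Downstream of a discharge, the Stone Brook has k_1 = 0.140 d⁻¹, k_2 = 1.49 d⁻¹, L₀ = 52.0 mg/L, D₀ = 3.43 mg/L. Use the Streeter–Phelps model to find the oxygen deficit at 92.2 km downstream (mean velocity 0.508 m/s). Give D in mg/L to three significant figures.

D ≈ 3.93 mg/L

Travel time t = x/v = 92.2 km / (0.508 m/s) = 92200 m / 0.508 m/s = 181500 s = 2.101 d.
k_1 L₀/(k_2−k_1) = 0.140×52.0/(1.49−0.140) = 7.280/1.350 = 5.393 mg/L.
e^(−k_1 t) = e^(−0.140×2.101) = 0.7452; e^(−k_2 t) = e^(−1.49×2.101) = 0.04372.
D = 5.393 × (0.7452 − 0.04372) + 3.43 × 0.04372 = 3.783 + 0.1500 = 3.933 mg/L.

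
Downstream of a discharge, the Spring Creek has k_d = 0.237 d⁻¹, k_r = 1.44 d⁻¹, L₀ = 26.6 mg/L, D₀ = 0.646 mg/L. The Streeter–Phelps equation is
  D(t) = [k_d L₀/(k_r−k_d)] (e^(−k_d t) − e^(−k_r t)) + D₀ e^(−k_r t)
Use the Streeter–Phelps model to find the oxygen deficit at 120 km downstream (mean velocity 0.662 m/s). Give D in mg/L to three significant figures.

Travel time t = x/v = 120 km / (0.662 m/s) = 120000 m / 0.662 m/s = 181300 s = 2.098 d.
k_d L₀/(k_r−k_d) = 0.237×26.6/(1.44−0.237) = 6.304/1.203 = 5.240 mg/L.
e^(−k_d t) = e^(−0.237×2.098) = 0.6082; e^(−k_r t) = e^(−1.44×2.098) = 0.04875.
D = 5.240 × (0.6082 − 0.04875) + 0.646 × 0.04875 = 2.932 + 0.03149 = 2.963 mg/L.

D ≈ 2.96 mg/L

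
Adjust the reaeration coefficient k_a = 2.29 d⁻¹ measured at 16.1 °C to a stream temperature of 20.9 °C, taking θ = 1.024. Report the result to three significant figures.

k_a(T₂) = k_a(T₁) · θ^(T₂−T₁) = 2.29 × 1.024^(20.9−16.1)
= 2.29 × 1.024^4.80 = 2.29 × 1.121 = 2.566 d⁻¹.

k_a ≈ 2.57 d⁻¹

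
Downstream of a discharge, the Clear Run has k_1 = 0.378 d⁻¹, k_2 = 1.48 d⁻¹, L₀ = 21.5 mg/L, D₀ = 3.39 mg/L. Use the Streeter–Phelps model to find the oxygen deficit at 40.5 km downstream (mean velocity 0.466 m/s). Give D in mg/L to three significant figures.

D ≈ 4.14 mg/L

Travel time t = x/v = 40.5 km / (0.466 m/s) = 40500 m / 0.466 m/s = 86910 s = 1.006 d.
k_1 L₀/(k_2−k_1) = 0.378×21.5/(1.48−0.378) = 8.127/1.102 = 7.375 mg/L.
e^(−k_1 t) = e^(−0.378×1.006) = 0.6837; e^(−k_2 t) = e^(−1.48×1.006) = 0.2257.
D = 7.375 × (0.6837 − 0.2257) + 3.39 × 0.2257 = 3.378 + 0.7650 = 4.143 mg/L.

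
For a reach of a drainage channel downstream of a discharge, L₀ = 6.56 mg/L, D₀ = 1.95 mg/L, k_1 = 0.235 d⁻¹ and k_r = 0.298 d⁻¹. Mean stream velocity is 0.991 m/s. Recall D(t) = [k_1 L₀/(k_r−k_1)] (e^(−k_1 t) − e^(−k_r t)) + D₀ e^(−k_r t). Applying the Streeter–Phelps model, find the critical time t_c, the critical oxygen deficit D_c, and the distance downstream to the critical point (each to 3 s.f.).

At the critical point dD/dt = 0, so k_1 L₀ e^(−k_1 t) = k_r D. Substituting D(t) from the Streeter–Phelps equation and solving for t gives
t_c = ln[(k_r/k_1)(1 − D₀(k_r−k_1)/(k_1 L₀))] / (k_r−k_1).
Here k_r−k_1 = 0.06300 d⁻¹ and 1 − D₀(k_r−k_1)/(k_1 L₀) = 1 − 1.95×0.06300/(0.235×6.56) = 0.9203, so
t_c = ln(1.268 × 0.9203) / 0.06300 = 0.1545 / 0.06300 = 2.452 d.
L(t_c) = L₀ e^(−k_1 t_c) = 6.56 × 0.5620 = 3.687 mg/L, and at the critical point k_r D_c = k_1 L, so D_c = (0.235/0.298) × 3.687 = 2.908 mg/L.
x_c = v t_c = 0.991 m/s × 2.452 d × 86400 s/d = 209900 m ≈ 210 km.

t_c ≈ 2.45 d; D_c ≈ 2.91 mg/L; x_c ≈ 210 km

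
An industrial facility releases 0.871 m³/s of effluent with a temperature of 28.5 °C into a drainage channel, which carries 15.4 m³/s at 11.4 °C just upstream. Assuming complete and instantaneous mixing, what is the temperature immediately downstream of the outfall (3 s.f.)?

Flow-weighted mixing: C = (Q_r C_r + Q_w C_w)/(Q_r + Q_w)
= (15.4×11.4 + 0.871×28.5)/(15.4 + 0.871) = 200.4/16.27 = 12.32 °C.

12.3 °C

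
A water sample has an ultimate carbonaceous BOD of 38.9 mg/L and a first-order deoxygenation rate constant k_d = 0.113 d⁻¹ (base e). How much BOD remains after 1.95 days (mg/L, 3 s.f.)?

L ≈ 31.2 mg/L

L_t = L₀ e^(−k_d t) = 38.9 × e^(−0.113×1.95) = 38.9 × 0.8022 = 31.21 mg/L.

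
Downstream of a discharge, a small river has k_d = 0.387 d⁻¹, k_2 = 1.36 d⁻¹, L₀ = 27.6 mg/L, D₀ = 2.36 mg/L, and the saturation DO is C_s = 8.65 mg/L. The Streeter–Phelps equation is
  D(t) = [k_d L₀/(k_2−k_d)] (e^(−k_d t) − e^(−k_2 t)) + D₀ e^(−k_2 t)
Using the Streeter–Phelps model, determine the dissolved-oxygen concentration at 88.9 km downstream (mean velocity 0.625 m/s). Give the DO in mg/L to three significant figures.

Travel time t = x/v = 88.9 km / (0.625 m/s) = 88900 m / 0.625 m/s = 142200 s = 1.646 d.
k_d L₀/(k_2−k_d) = 0.387×27.6/(1.36−0.387) = 10.68/0.9730 = 10.98 mg/L.
e^(−k_d t) = e^(−0.387×1.646) = 0.5288; e^(−k_2 t) = e^(−1.36×1.646) = 0.1066.
D = 10.98 × (0.5288 − 0.1066) + 2.36 × 0.1066 = 4.635 + 0.2515 = 4.887 mg/L.
DO = C_s − D = 8.65 − 4.887 = 3.763 mg/L.

DO ≈ 3.76 mg/L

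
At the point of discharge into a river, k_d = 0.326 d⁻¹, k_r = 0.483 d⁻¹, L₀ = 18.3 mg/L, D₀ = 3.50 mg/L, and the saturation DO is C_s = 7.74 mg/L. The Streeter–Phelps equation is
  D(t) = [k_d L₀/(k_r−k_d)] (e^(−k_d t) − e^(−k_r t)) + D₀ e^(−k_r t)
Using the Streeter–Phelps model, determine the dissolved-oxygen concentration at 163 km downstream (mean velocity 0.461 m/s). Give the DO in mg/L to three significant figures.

Travel time t = x/v = 163 km / (0.461 m/s) = 163000 m / 0.461 m/s = 353600 s = 4.092 d.
k_d L₀/(k_r−k_d) = 0.326×18.3/(0.483−0.326) = 5.966/0.1570 = 38.00 mg/L.
e^(−k_d t) = e^(−0.326×4.092) = 0.2634; e^(−k_r t) = e^(−0.483×4.092) = 0.1385.
D = 38.00 × (0.2634 − 0.1385) + 3.50 × 0.1385 = 4.744 + 0.4849 = 5.229 mg/L.
DO = C_s − D = 7.74 − 5.229 = 2.511 mg/L.

DO ≈ 2.51 mg/L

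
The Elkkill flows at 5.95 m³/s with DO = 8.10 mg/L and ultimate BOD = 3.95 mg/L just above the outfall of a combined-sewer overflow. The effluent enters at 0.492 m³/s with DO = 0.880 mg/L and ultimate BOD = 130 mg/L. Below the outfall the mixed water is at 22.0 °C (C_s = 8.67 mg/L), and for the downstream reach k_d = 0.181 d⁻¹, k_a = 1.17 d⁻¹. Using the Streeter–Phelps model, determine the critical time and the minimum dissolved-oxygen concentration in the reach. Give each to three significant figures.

Mixed DO = (5.95×8.10 + 0.492×0.880)/(5.95+0.492) = 48.63/6.442 = 7.549 mg/L.
Mixed L₀ = (5.95×3.95 + 0.492×130)/(6.442) = 87.46/6.442 = 13.58 mg/L.
Initial deficit D₀ = C_s − DO₀ = 8.67 − 7.549 = 1.121 mg/L.
t_c = (1/0.9890) ln[(1.17/0.181)(1 − 1.121×0.9890/(0.181×13.58))] = 1.011 × ln(3.547) = 1.280 d.
D_c = (0.181/1.17) × 13.58 × e^(−0.181×1.280) = 0.1547 × 13.58 × 0.7932 = 1.666 mg/L.
Minimum DO = 8.67 − 1.666 = 7.004 mg/L.

t_c ≈ 1.28 d; minimum DO ≈ 7.00 mg/L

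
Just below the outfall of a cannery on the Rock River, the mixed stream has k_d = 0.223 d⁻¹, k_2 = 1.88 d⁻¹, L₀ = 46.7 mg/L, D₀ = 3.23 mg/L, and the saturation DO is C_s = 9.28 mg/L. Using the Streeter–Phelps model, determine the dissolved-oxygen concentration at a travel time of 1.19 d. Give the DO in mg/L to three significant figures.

DO ≈ 4.79 mg/L

k_d L₀/(k_2−k_d) = 0.223×46.7/(1.88−0.223) = 10.41/1.657 = 6.285 mg/L.
e^(−k_d t) = e^(−0.223×1.190) = 0.7669; e^(−k_2 t) = e^(−1.88×1.190) = 0.1068.
D = 6.285 × (0.7669 − 0.1068) + 3.23 × 0.1068 = 4.149 + 0.3448 = 4.494 mg/L.
DO = C_s − D = 9.28 − 4.494 = 4.786 mg/L.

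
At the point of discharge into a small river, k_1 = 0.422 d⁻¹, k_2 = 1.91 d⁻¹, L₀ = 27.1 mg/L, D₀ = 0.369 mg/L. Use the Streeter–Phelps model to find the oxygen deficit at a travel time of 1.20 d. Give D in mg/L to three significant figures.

D ≈ 3.89 mg/L

k_1 L₀/(k_2−k_1) = 0.422×27.1/(1.91−0.422) = 11.44/1.488 = 7.686 mg/L.
e^(−k_1 t) = e^(−0.422×1.200) = 0.6027; e^(−k_2 t) = e^(−1.91×1.200) = 0.1011.
D = 7.686 × (0.6027 − 0.1011) + 0.369 × 0.1011 = 3.855 + 0.03729 = 3.892 mg/L.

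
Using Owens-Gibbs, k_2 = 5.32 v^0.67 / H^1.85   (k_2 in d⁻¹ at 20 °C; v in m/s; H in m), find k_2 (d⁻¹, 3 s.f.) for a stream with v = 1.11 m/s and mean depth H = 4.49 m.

k_2 = 5.32 × 1.11^0.67 / 4.49^1.85 = 5.32 × 1.072 / 16.09 = 0.3545 d⁻¹.

k_2 ≈ 0.355 d⁻¹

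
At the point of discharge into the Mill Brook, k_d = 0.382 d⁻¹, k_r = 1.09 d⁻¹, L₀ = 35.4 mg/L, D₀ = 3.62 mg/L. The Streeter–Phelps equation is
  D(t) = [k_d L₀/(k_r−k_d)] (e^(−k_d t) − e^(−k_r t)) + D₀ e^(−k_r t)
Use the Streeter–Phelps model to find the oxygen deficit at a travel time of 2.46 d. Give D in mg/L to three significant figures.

k_d L₀/(k_r−k_d) = 0.382×35.4/(1.09−0.382) = 13.52/0.7080 = 19.10 mg/L.
e^(−k_d t) = e^(−0.382×2.460) = 0.3907; e^(−k_r t) = e^(−1.09×2.460) = 0.06847.
D = 19.10 × (0.3907 − 0.06847) + 3.62 × 0.06847 = 6.155 + 0.2479 = 6.403 mg/L.

D ≈ 6.40 mg/L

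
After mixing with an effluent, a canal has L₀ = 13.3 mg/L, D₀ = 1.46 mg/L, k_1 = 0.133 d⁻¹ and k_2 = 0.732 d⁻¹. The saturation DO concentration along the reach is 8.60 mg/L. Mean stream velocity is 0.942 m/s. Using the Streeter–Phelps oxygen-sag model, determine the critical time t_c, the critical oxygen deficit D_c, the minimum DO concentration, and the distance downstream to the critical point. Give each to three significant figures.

At the critical point dD/dt = 0, so k_1 L₀ e^(−k_1 t) = k_2 D. Substituting D(t) from the Streeter–Phelps equation and solving for t gives
t_c = ln[(k_2/k_1)(1 − D₀(k_2−k_1)/(k_1 L₀))] / (k_2−k_1).
Here k_2−k_1 = 0.5990 d⁻¹ and 1 − D₀(k_2−k_1)/(k_1 L₀) = 1 − 1.46×0.5990/(0.133×13.3) = 0.5056, so
t_c = ln(5.504 × 0.5056) / 0.5990 = 1.023 / 0.5990 = 1.709 d.
D_c = (k_1/k_2) L₀ e^(−k_1 t_c) = (0.133/0.732) × 13.3 × e^(−0.133×1.709) = 0.1817 × 13.3 × 0.7967 = 1.925 mg/L.
Minimum DO = C_s − D_c = 8.60 − 1.925 = 6.675 mg/L.
x_c = v t_c = 0.942 m/s × 1.709 d × 86400 s/d = 139100 m ≈ 139 km.

t_c ≈ 1.71 d; D_c ≈ 1.93 mg/L; min DO ≈ 6.67 mg/L; x_c ≈ 139 km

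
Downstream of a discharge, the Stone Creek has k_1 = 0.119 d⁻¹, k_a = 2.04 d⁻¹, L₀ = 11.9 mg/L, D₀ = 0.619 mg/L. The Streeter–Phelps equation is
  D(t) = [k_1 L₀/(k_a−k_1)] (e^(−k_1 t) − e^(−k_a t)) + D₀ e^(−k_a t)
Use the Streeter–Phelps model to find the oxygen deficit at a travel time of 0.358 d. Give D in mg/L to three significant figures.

D ≈ 0.649 mg/L

k_1 L₀/(k_a−k_1) = 0.119×11.9/(2.04−0.119) = 1.416/1.921 = 0.7372 mg/L.
e^(−k_1 t) = e^(−0.119×0.3580) = 0.9583; e^(−k_a t) = e^(−2.04×0.3580) = 0.4818.
D = 0.7372 × (0.9583 − 0.4818) + 0.619 × 0.4818 = 0.3513 + 0.2982 = 0.6495 mg/L.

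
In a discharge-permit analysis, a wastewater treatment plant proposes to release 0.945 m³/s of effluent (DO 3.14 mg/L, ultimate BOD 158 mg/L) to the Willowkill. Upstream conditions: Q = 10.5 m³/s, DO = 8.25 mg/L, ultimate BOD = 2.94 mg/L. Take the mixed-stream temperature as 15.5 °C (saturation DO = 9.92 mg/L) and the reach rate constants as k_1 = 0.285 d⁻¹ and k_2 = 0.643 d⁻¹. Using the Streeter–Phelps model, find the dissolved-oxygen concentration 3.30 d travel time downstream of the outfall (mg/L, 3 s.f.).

Mixed DO = (10.5×8.25 + 0.945×3.14)/(10.5+0.945) = 89.59/11.45 = 7.828 mg/L.
Mixed L₀ = (10.5×2.94 + 0.945×158)/(11.45) = 180.2/11.45 = 15.74 mg/L.
Initial deficit D₀ = C_s − DO₀ = 9.92 − 7.828 = 2.092 mg/L.
D(3.30) = [0.285×15.74/(0.643−0.285)](e^(−0.285×3.30) − e^(−0.643×3.30)) + 2.092 e^(−0.643×3.30)
= 12.53 × (0.3904 − 0.1198) + 2.092 × 0.1198 = 3.642 mg/L.
DO = 9.92 − 3.642 = 6.278 mg/L.

DO ≈ 6.28 mg/L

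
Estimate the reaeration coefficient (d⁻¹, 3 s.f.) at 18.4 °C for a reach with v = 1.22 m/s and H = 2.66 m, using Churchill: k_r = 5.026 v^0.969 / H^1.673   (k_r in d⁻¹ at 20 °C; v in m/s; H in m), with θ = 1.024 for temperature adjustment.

k_r ≈ 1.14 d⁻¹

k_r(20) = 5.026 × 1.22^0.969 / 2.66^1.673 = 5.026 × 1.213 / 5.138 = 1.186 d⁻¹.
k_r(18.4) = 1.186 × 1.024^(18.4−20) = 1.186 × 0.9628 = 1.142 d⁻¹.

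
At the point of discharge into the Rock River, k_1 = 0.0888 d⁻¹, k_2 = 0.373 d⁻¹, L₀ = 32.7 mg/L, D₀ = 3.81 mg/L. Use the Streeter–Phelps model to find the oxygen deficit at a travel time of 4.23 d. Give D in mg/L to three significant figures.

k_1 L₀/(k_2−k_1) = 0.0888×32.7/(0.373−0.0888) = 2.904/0.2842 = 10.22 mg/L.
e^(−k_1 t) = e^(−0.0888×4.230) = 0.6869; e^(−k_2 t) = e^(−0.373×4.230) = 0.2064.
D = 10.22 × (0.6869 − 0.2064) + 3.81 × 0.2064 = 4.909 + 0.7865 = 5.695 mg/L.

D ≈ 5.70 mg/L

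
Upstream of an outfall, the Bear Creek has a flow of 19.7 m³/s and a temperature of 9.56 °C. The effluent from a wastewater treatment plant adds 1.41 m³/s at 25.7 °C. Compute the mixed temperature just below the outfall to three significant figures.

Flow-weighted mixing: C = (Q_r C_r + Q_w C_w)/(Q_r + Q_w)
= (19.7×9.56 + 1.41×25.7)/(19.7 + 1.41) = 224.6/21.11 = 10.64 °C.

10.6 °C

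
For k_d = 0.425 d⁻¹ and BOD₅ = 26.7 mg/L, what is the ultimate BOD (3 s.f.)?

BOD₅ = L₀(1 − e^(−5k_d)) ⇒ L₀ = BOD₅ / (1 − e^(−5×0.425))
= 26.7 / (1 − 0.1194) = 26.7 / 0.8806 = 30.32 mg/L.

L₀ ≈ 30.3 mg/L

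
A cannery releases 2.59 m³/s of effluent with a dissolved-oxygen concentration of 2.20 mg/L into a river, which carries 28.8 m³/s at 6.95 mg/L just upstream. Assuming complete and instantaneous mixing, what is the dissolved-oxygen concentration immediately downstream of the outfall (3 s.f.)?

6.56 mg/L

Flow-weighted mixing: C = (Q_r C_r + Q_w C_w)/(Q_r + Q_w)
= (28.8×6.95 + 2.59×2.20)/(28.8 + 2.59) = 205.9/31.39 = 6.558 mg/L.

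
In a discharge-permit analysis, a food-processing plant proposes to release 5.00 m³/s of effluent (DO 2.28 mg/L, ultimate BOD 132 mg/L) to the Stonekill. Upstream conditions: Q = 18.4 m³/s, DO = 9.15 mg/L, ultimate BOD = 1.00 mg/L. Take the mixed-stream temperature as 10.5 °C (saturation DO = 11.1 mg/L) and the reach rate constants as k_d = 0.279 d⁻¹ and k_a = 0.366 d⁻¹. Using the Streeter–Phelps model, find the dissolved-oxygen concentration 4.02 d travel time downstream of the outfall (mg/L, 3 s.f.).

Mixed DO = (18.4×9.15 + 5.00×2.28)/(18.4+5.00) = 179.8/23.40 = 7.682 mg/L.
Mixed L₀ = (18.4×1.00 + 5.00×132)/(23.40) = 678.4/23.40 = 28.99 mg/L.
Initial deficit D₀ = C_s − DO₀ = 11.1 − 7.682 = 3.418 mg/L.
D(4.02) = [0.279×28.99/(0.366−0.279)](e^(−0.279×4.02) − e^(−0.366×4.02)) + 3.418 e^(−0.366×4.02)
= 92.97 × (0.3258 − 0.2296) + 3.418 × 0.2296 = 9.723 mg/L.
DO = 11.1 − 9.723 = 1.377 mg/L.

DO ≈ 1.38 mg/L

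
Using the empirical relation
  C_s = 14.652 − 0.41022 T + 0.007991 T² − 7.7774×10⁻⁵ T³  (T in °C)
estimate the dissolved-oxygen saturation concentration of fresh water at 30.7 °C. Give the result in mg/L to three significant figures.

C_s ≈ 7.34 mg/L

C_s = 14.652 − 0.41022×30.7 + 0.007991×30.7² − 7.7774×10⁻⁵×30.7³ = 7.339 mg/L.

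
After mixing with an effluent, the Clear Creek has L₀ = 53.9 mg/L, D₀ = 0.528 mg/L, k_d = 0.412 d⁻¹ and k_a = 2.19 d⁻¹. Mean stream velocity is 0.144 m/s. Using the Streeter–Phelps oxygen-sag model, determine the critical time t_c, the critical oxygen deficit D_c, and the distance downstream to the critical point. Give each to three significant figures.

t_c ≈ 0.915 d; D_c ≈ 6.95 mg/L; x_c ≈ 11.4 km

t_c = [1/(k_a−k_d)] ln[(k_a/k_d)(1 − D₀(k_a−k_d)/(k_d L₀))]
= [1/(2.19−0.412)] ln[(2.19/0.412)(1 − 0.528×1.778/(0.412×53.9))]
= (1/1.778) ln[5.316 × 0.9577] = 0.5624 × ln(5.091) = 0.5624 × 1.627 = 0.9153 d.
D_c = (k_d/k_a) L₀ e^(−k_d t_c) = (0.412/2.19) × 53.9 × e^(−0.412×0.9153) = 0.1881 × 53.9 × 0.6858 = 6.954 mg/L.
x_c = v t_c = 0.144 m/s × 0.9153 d × 86400 s/d = 11390 m ≈ 11.4 km.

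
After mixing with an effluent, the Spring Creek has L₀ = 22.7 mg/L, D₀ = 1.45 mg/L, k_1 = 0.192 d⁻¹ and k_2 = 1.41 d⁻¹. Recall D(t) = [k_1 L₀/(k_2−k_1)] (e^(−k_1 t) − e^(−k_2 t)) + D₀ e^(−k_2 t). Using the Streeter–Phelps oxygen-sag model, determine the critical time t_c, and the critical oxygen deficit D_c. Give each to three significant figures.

t_c = [1/(k_2−k_1)] ln[(k_2/k_1)(1 − D₀(k_2−k_1)/(k_1 L₀))]
= [1/(1.41−0.192)] ln[(1.41/0.192)(1 − 1.45×1.218/(0.192×22.7))]
= (1/1.218) ln[7.344 × 0.5948] = 0.8210 × ln(4.368) = 0.8210 × 1.474 = 1.210 d.
L(t_c) = L₀ e^(−k_1 t_c) = 22.7 × 0.7926 = 17.99 mg/L, and at the critical point k_2 D_c = k_1 L, so D_c = (0.192/1.41) × 17.99 = 2.450 mg/L.

t_c ≈ 1.21 d; D_c ≈ 2.45 mg/L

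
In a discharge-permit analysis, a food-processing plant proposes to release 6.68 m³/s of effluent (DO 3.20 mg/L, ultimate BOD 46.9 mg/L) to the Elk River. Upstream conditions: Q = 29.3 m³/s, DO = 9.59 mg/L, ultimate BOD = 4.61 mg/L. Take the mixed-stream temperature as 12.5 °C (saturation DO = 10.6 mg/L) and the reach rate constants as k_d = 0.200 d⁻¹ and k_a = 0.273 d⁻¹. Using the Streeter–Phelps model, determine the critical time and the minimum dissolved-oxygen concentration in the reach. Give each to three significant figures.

Mixed DO = (29.3×9.59 + 6.68×3.20)/(29.3+6.68) = 302.4/35.98 = 8.404 mg/L.
Mixed L₀ = (29.3×4.61 + 6.68×46.9)/(35.98) = 448.4/35.98 = 12.46 mg/L.
Initial deficit D₀ = C_s − DO₀ = 10.6 − 8.404 = 2.196 mg/L.
t_c = (1/0.07300) ln[(0.273/0.200)(1 − 2.196×0.07300/(0.200×12.46))] = 13.70 × ln(1.277) = 3.352 d.
D_c = (0.200/0.273) × 12.46 × e^(−0.200×3.352) = 0.7326 × 12.46 × 0.5116 = 4.670 mg/L.
Minimum DO = 10.6 − 4.670 = 5.930 mg/L.

t_c ≈ 3.35 d; minimum DO ≈ 5.93 mg/L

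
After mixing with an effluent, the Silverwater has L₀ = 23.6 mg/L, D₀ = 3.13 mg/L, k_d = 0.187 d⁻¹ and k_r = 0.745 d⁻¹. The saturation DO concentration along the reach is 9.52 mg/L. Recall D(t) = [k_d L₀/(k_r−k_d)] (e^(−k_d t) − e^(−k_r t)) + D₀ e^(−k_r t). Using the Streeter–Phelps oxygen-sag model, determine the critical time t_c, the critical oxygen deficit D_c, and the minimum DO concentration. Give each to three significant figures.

t_c ≈ 1.57 d; D_c ≈ 4.41 mg/L; min DO ≈ 5.11 mg/L

At the critical point dD/dt = 0, so k_d L₀ e^(−k_d t) = k_r D. Substituting D(t) from the Streeter–Phelps equation and solving for t gives
t_c = ln[(k_r/k_d)(1 − D₀(k_r−k_d)/(k_d L₀))] / (k_r−k_d).
Here k_r−k_d = 0.5580 d⁻¹ and 1 − D₀(k_r−k_d)/(k_d L₀) = 1 − 3.13×0.5580/(0.187×23.6) = 0.6042, so
t_c = ln(3.984 × 0.6042) / 0.5580 = 0.8785 / 0.5580 = 1.574 d.
L(t_c) = L₀ e^(−k_d t_c) = 23.6 × 0.7450 = 17.58 mg/L, and at the critical point k_r D_c = k_d L, so D_c = (0.187/0.745) × 17.58 = 4.413 mg/L.
Minimum DO = C_s − D_c = 9.52 − 4.413 = 5.107 mg/L.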